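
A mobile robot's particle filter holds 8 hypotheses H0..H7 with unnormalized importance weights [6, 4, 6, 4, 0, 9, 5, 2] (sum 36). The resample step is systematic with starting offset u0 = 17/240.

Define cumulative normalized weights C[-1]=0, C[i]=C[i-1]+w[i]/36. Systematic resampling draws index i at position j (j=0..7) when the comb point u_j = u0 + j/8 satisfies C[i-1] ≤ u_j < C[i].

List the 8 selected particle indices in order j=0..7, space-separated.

0 1 2 3 5 5 6 7

C = [1/6, 5/18, 4/9, 5/9, 5/9, 29/36, 17/18, 1]
j=0: u_0=17/240 ∈ [0, 1/6) → index 0
j=1: u_1=47/240 ∈ [1/6, 5/18) → index 1
j=2: u_2=77/240 ∈ [5/18, 4/9) → index 2
j=3: u_3=107/240 ∈ [4/9, 5/9) → index 3
j=4: u_4=137/240 ∈ [5/9, 29/36) → index 5
j=5: u_5=167/240 ∈ [5/9, 29/36) → index 5
j=6: u_6=197/240 ∈ [29/36, 17/18) → index 6
j=7: u_7=227/240 ∈ [17/18, 1) → index 7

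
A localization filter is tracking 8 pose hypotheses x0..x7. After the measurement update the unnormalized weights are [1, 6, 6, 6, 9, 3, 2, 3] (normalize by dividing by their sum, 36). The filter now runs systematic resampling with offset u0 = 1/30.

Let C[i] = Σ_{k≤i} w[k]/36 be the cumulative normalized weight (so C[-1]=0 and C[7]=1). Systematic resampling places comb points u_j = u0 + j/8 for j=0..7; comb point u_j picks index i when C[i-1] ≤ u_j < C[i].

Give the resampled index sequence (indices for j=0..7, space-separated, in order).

1 1 2 3 4 4 5 6

C = [1/36, 7/36, 13/36, 19/36, 7/9, 31/36, 11/12, 1]
j=0: u_0=1/30 ∈ [1/36, 7/36) → index 1
j=1: u_1=19/120 ∈ [1/36, 7/36) → index 1
j=2: u_2=17/60 ∈ [7/36, 13/36) → index 2
j=3: u_3=49/120 ∈ [13/36, 19/36) → index 3
j=4: u_4=8/15 ∈ [19/36, 7/9) → index 4
j=5: u_5=79/120 ∈ [19/36, 7/9) → index 4
j=6: u_6=47/60 ∈ [7/9, 31/36) → index 5
j=7: u_7=109/120 ∈ [31/36, 11/12) → index 6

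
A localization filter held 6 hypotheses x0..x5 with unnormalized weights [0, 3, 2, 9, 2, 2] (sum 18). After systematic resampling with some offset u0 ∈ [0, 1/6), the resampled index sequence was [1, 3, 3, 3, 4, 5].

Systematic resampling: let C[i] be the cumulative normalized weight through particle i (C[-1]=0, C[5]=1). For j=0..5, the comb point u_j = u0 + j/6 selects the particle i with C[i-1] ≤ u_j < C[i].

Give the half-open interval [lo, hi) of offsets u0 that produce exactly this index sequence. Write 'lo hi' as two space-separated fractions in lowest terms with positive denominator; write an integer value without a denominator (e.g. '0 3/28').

C = [0, 1/6, 5/18, 7/9, 8/9, 1]
j=0 picked index 1: u0 ∈ [0, 1/6)
j=1 picked index 3: u0 ∈ [1/9, 11/18)
j=2 picked index 3: u0 ∈ [-1/18, 4/9)
j=3 picked index 3: u0 ∈ [-2/9, 5/18)
j=4 picked index 4: u0 ∈ [1/9, 2/9)
j=5 picked index 5: u0 ∈ [1/18, 1/6)
intersection: [1/9, 1/6)

1/9 1/6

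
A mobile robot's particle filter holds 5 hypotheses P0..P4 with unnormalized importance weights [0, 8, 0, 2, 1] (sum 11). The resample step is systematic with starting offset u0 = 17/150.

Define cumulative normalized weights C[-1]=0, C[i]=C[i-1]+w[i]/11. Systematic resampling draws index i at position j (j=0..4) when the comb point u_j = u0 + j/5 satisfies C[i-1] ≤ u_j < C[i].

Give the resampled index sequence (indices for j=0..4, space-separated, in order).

C = [0, 8/11, 8/11, 10/11, 1]
j=0: u_0=17/150 ∈ [0, 8/11) → index 1
j=1: u_1=47/150 ∈ [0, 8/11) → index 1
j=2: u_2=77/150 ∈ [0, 8/11) → index 1
j=3: u_3=107/150 ∈ [0, 8/11) → index 1
j=4: u_4=137/150 ∈ [10/11, 1) → index 4

1 1 1 1 4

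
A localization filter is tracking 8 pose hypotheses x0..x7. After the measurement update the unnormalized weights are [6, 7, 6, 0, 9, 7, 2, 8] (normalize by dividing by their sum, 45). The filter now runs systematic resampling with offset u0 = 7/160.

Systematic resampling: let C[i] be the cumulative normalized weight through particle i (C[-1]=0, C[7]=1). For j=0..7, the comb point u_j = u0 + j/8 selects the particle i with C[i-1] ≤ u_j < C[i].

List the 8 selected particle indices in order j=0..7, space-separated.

0 1 2 2 4 5 6 7

C = [2/15, 13/45, 19/45, 19/45, 28/45, 7/9, 37/45, 1]
j=0: u_0=7/160 ∈ [0, 2/15) → index 0
j=1: u_1=27/160 ∈ [2/15, 13/45) → index 1
j=2: u_2=47/160 ∈ [13/45, 19/45) → index 2
j=3: u_3=67/160 ∈ [13/45, 19/45) → index 2
j=4: u_4=87/160 ∈ [19/45, 28/45) → index 4
j=5: u_5=107/160 ∈ [28/45, 7/9) → index 5
j=6: u_6=127/160 ∈ [7/9, 37/45) → index 6
j=7: u_7=147/160 ∈ [37/45, 1) → index 7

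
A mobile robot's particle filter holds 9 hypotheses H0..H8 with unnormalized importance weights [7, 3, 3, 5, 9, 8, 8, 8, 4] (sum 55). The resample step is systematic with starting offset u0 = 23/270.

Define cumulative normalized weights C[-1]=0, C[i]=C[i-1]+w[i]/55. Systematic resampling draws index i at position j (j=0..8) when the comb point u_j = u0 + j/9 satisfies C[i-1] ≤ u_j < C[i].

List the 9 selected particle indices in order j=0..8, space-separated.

C = [7/55, 2/11, 13/55, 18/55, 27/55, 7/11, 43/55, 51/55, 1]
j=0: u_0=23/270 ∈ [0, 7/55) → index 0
j=1: u_1=53/270 ∈ [2/11, 13/55) → index 2
j=2: u_2=83/270 ∈ [13/55, 18/55) → index 3
j=3: u_3=113/270 ∈ [18/55, 27/55) → index 4
j=4: u_4=143/270 ∈ [27/55, 7/11) → index 5
j=5: u_5=173/270 ∈ [7/11, 43/55) → index 6
j=6: u_6=203/270 ∈ [7/11, 43/55) → index 6
j=7: u_7=233/270 ∈ [43/55, 51/55) → index 7
j=8: u_8=263/270 ∈ [51/55, 1) → index 8

0 2 3 4 5 6 6 7 8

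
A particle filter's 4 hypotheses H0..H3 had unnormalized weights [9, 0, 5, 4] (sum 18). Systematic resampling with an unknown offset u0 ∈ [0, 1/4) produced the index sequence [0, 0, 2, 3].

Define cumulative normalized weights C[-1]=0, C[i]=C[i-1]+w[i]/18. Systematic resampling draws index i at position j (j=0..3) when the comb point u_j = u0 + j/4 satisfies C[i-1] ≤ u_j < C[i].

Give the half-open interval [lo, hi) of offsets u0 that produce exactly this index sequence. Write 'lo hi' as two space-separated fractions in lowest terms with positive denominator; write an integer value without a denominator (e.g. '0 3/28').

C = [1/2, 1/2, 7/9, 1]
j=0 picked index 0: u0 ∈ [0, 1/2)
j=1 picked index 0: u0 ∈ [-1/4, 1/4)
j=2 picked index 2: u0 ∈ [0, 5/18)
j=3 picked index 3: u0 ∈ [1/36, 1/4)
intersection: [1/36, 1/4)

1/36 1/4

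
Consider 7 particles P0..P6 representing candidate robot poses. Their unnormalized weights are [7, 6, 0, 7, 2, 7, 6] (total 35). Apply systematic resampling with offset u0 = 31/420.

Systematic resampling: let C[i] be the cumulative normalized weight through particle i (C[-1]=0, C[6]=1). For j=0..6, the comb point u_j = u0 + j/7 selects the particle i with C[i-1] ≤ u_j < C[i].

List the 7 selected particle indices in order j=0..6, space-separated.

0 1 1 3 5 5 6

C = [1/5, 13/35, 13/35, 4/7, 22/35, 29/35, 1]
j=0: u_0=31/420 ∈ [0, 1/5) → index 0
j=1: u_1=13/60 ∈ [1/5, 13/35) → index 1
j=2: u_2=151/420 ∈ [1/5, 13/35) → index 1
j=3: u_3=211/420 ∈ [13/35, 4/7) → index 3
j=4: u_4=271/420 ∈ [22/35, 29/35) → index 5
j=5: u_5=331/420 ∈ [22/35, 29/35) → index 5
j=6: u_6=391/420 ∈ [29/35, 1) → index 6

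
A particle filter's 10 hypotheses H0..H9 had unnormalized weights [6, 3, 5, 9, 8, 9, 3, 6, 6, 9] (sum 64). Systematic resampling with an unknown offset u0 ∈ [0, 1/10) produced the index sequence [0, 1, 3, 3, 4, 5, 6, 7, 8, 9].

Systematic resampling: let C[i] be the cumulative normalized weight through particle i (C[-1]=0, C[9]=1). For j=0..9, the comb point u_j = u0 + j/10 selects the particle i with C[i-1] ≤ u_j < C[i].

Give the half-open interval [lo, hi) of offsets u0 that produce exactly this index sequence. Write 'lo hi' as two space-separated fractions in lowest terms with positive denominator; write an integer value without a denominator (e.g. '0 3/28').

C = [3/32, 9/64, 7/32, 23/64, 31/64, 5/8, 43/64, 49/64, 55/64, 1]
j=0 picked index 0: u0 ∈ [0, 3/32)
j=1 picked index 1: u0 ∈ [-1/160, 13/320)
j=2 picked index 3: u0 ∈ [3/160, 51/320)
j=3 picked index 3: u0 ∈ [-13/160, 19/320)
j=4 picked index 4: u0 ∈ [-13/320, 27/320)
j=5 picked index 5: u0 ∈ [-1/64, 1/8)
j=6 picked index 6: u0 ∈ [1/40, 23/320)
j=7 picked index 7: u0 ∈ [-9/320, 21/320)
j=8 picked index 8: u0 ∈ [-11/320, 19/320)
j=9 picked index 9: u0 ∈ [-13/320, 1/10)
intersection: [1/40, 13/320)

1/40 13/320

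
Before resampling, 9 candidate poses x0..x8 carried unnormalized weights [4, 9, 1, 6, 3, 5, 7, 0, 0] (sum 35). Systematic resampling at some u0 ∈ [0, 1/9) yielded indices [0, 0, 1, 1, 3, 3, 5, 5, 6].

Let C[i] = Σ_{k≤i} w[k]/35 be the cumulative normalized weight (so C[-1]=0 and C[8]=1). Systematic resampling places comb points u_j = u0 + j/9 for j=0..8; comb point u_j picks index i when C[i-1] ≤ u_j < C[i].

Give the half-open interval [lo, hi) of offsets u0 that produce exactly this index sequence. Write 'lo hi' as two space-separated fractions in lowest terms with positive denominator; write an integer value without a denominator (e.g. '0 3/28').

C = [4/35, 13/35, 2/5, 4/7, 23/35, 4/5, 1, 1, 1]
j=0 picked index 0: u0 ∈ [0, 4/35)
j=1 picked index 0: u0 ∈ [-1/9, 1/315)
j=2 picked index 1: u0 ∈ [-34/315, 47/315)
j=3 picked index 1: u0 ∈ [-23/105, 4/105)
j=4 picked index 3: u0 ∈ [-2/45, 8/63)
j=5 picked index 3: u0 ∈ [-7/45, 1/63)
j=6 picked index 5: u0 ∈ [-1/105, 2/15)
j=7 picked index 5: u0 ∈ [-38/315, 1/45)
j=8 picked index 6: u0 ∈ [-4/45, 1/9)
intersection: [0, 1/315)

0 1/315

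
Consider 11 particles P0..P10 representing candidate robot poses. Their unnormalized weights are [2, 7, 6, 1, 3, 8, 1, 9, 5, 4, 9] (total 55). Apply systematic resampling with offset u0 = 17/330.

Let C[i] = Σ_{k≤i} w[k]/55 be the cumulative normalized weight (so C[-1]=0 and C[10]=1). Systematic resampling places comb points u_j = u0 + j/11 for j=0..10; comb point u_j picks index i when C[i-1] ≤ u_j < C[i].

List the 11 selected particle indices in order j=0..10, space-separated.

1 1 2 4 5 6 7 8 9 10 10

C = [2/55, 9/55, 3/11, 16/55, 19/55, 27/55, 28/55, 37/55, 42/55, 46/55, 1]
j=0: u_0=17/330 ∈ [2/55, 9/55) → index 1
j=1: u_1=47/330 ∈ [2/55, 9/55) → index 1
j=2: u_2=7/30 ∈ [9/55, 3/11) → index 2
j=3: u_3=107/330 ∈ [16/55, 19/55) → index 4
j=4: u_4=137/330 ∈ [19/55, 27/55) → index 5
j=5: u_5=167/330 ∈ [27/55, 28/55) → index 6
j=6: u_6=197/330 ∈ [28/55, 37/55) → index 7
j=7: u_7=227/330 ∈ [37/55, 42/55) → index 8
j=8: u_8=257/330 ∈ [42/55, 46/55) → index 9
j=9: u_9=287/330 ∈ [46/55, 1) → index 10
j=10: u_10=317/330 ∈ [46/55, 1) → index 10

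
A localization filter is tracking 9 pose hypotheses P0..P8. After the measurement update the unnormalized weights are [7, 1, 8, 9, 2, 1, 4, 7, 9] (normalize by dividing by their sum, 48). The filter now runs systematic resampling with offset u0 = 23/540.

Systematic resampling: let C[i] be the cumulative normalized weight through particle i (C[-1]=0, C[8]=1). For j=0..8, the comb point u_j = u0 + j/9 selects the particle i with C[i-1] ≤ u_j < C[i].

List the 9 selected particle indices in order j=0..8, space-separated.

0 1 2 3 3 6 7 8 8

C = [7/48, 1/6, 1/3, 25/48, 9/16, 7/12, 2/3, 13/16, 1]
j=0: u_0=23/540 ∈ [0, 7/48) → index 0
j=1: u_1=83/540 ∈ [7/48, 1/6) → index 1
j=2: u_2=143/540 ∈ [1/6, 1/3) → index 2
j=3: u_3=203/540 ∈ [1/3, 25/48) → index 3
j=4: u_4=263/540 ∈ [1/3, 25/48) → index 3
j=5: u_5=323/540 ∈ [7/12, 2/3) → index 6
j=6: u_6=383/540 ∈ [2/3, 13/16) → index 7
j=7: u_7=443/540 ∈ [13/16, 1) → index 8
j=8: u_8=503/540 ∈ [13/16, 1) → index 8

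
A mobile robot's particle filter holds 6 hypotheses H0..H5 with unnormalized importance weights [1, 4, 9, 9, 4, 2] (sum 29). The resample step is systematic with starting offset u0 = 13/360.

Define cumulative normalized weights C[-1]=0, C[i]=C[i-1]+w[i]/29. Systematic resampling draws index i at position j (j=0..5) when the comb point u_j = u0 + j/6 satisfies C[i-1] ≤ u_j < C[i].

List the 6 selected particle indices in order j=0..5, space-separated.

C = [1/29, 5/29, 14/29, 23/29, 27/29, 1]
j=0: u_0=13/360 ∈ [1/29, 5/29) → index 1
j=1: u_1=73/360 ∈ [5/29, 14/29) → index 2
j=2: u_2=133/360 ∈ [5/29, 14/29) → index 2
j=3: u_3=193/360 ∈ [14/29, 23/29) → index 3
j=4: u_4=253/360 ∈ [14/29, 23/29) → index 3
j=5: u_5=313/360 ∈ [23/29, 27/29) → index 4

1 2 2 3 3 4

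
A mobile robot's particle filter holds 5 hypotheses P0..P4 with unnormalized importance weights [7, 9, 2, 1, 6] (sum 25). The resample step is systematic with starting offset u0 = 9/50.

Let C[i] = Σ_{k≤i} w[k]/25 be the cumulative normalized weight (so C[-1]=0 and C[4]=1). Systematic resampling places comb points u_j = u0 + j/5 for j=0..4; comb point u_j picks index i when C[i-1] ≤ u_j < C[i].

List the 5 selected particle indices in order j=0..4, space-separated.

C = [7/25, 16/25, 18/25, 19/25, 1]
j=0: u_0=9/50 ∈ [0, 7/25) → index 0
j=1: u_1=19/50 ∈ [7/25, 16/25) → index 1
j=2: u_2=29/50 ∈ [7/25, 16/25) → index 1
j=3: u_3=39/50 ∈ [19/25, 1) → index 4
j=4: u_4=49/50 ∈ [19/25, 1) → index 4

0 1 1 4 4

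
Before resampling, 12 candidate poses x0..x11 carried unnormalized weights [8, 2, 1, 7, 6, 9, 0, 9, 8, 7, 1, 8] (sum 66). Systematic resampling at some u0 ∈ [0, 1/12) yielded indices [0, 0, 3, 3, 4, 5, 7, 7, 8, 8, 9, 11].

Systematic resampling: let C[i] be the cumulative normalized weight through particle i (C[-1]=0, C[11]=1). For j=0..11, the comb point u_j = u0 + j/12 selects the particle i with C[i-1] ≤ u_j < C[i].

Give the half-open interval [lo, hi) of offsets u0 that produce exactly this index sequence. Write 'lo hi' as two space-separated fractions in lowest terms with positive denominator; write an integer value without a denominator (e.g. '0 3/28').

C = [4/33, 5/33, 1/6, 3/11, 4/11, 1/2, 1/2, 7/11, 25/33, 19/22, 29/33, 1]
j=0 picked index 0: u0 ∈ [0, 4/33)
j=1 picked index 0: u0 ∈ [-1/12, 5/132)
j=2 picked index 3: u0 ∈ [0, 7/66)
j=3 picked index 3: u0 ∈ [-1/12, 1/44)
j=4 picked index 4: u0 ∈ [-2/33, 1/33)
j=5 picked index 5: u0 ∈ [-7/132, 1/12)
j=6 picked index 7: u0 ∈ [0, 3/22)
j=7 picked index 7: u0 ∈ [-1/12, 7/132)
j=8 picked index 8: u0 ∈ [-1/33, 1/11)
j=9 picked index 8: u0 ∈ [-5/44, 1/132)
j=10 picked index 9: u0 ∈ [-5/66, 1/33)
j=11 picked index 11: u0 ∈ [-5/132, 1/12)
intersection: [0, 1/132)

0 1/132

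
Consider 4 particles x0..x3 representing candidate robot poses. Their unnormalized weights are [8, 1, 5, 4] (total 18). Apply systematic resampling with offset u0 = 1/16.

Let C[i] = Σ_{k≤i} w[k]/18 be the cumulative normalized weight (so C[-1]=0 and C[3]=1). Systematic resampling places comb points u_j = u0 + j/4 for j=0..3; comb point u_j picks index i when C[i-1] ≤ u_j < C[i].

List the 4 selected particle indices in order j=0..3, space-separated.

C = [4/9, 1/2, 7/9, 1]
j=0: u_0=1/16 ∈ [0, 4/9) → index 0
j=1: u_1=5/16 ∈ [0, 4/9) → index 0
j=2: u_2=9/16 ∈ [1/2, 7/9) → index 2
j=3: u_3=13/16 ∈ [7/9, 1) → index 3

0 0 2 3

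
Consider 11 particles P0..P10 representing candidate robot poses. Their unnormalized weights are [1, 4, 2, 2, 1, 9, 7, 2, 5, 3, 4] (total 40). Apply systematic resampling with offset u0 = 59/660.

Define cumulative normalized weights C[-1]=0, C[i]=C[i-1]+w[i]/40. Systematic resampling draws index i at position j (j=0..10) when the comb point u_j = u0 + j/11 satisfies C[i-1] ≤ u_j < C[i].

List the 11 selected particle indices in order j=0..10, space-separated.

1 3 5 5 5 6 6 8 8 10 10

C = [1/40, 1/8, 7/40, 9/40, 1/4, 19/40, 13/20, 7/10, 33/40, 9/10, 1]
j=0: u_0=59/660 ∈ [1/40, 1/8) → index 1
j=1: u_1=119/660 ∈ [7/40, 9/40) → index 3
j=2: u_2=179/660 ∈ [1/4, 19/40) → index 5
j=3: u_3=239/660 ∈ [1/4, 19/40) → index 5
j=4: u_4=299/660 ∈ [1/4, 19/40) → index 5
j=5: u_5=359/660 ∈ [19/40, 13/20) → index 6
j=6: u_6=419/660 ∈ [19/40, 13/20) → index 6
j=7: u_7=479/660 ∈ [7/10, 33/40) → index 8
j=8: u_8=49/60 ∈ [7/10, 33/40) → index 8
j=9: u_9=599/660 ∈ [9/10, 1) → index 10
j=10: u_10=659/660 ∈ [9/10, 1) → index 10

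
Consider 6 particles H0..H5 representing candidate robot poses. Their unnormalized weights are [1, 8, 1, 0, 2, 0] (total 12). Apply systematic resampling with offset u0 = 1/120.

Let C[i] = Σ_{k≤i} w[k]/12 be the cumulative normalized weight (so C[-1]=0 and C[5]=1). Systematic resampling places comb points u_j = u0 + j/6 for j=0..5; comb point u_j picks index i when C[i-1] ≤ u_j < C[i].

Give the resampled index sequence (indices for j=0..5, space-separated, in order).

0 1 1 1 1 4

C = [1/12, 3/4, 5/6, 5/6, 1, 1]
j=0: u_0=1/120 ∈ [0, 1/12) → index 0
j=1: u_1=7/40 ∈ [1/12, 3/4) → index 1
j=2: u_2=41/120 ∈ [1/12, 3/4) → index 1
j=3: u_3=61/120 ∈ [1/12, 3/4) → index 1
j=4: u_4=27/40 ∈ [1/12, 3/4) → index 1
j=5: u_5=101/120 ∈ [5/6, 1) → index 4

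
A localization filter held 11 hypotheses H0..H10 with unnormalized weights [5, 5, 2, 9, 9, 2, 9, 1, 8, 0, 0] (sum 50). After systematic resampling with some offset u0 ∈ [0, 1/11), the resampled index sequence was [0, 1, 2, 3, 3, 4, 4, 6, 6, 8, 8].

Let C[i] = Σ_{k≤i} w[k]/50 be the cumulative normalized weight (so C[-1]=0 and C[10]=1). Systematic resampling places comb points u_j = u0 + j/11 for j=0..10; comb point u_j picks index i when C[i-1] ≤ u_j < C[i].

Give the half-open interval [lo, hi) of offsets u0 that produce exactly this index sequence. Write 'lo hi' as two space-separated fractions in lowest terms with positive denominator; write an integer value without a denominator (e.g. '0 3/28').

6/275 3/55

C = [1/10, 1/5, 6/25, 21/50, 3/5, 16/25, 41/50, 21/25, 1, 1, 1]
j=0 picked index 0: u0 ∈ [0, 1/10)
j=1 picked index 1: u0 ∈ [1/110, 6/55)
j=2 picked index 2: u0 ∈ [1/55, 16/275)
j=3 picked index 3: u0 ∈ [-9/275, 81/550)
j=4 picked index 3: u0 ∈ [-34/275, 31/550)
j=5 picked index 4: u0 ∈ [-19/550, 8/55)
j=6 picked index 4: u0 ∈ [-69/550, 3/55)
j=7 picked index 6: u0 ∈ [1/275, 101/550)
j=8 picked index 6: u0 ∈ [-24/275, 51/550)
j=9 picked index 8: u0 ∈ [6/275, 2/11)
j=10 picked index 8: u0 ∈ [-19/275, 1/11)
intersection: [6/275, 3/55)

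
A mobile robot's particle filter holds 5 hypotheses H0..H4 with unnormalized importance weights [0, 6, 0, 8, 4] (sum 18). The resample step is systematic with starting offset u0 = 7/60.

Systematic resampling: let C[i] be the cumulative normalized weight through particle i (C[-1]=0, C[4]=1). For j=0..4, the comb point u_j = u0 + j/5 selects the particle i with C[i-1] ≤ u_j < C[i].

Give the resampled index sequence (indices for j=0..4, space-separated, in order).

C = [0, 1/3, 1/3, 7/9, 1]
j=0: u_0=7/60 ∈ [0, 1/3) → index 1
j=1: u_1=19/60 ∈ [0, 1/3) → index 1
j=2: u_2=31/60 ∈ [1/3, 7/9) → index 3
j=3: u_3=43/60 ∈ [1/3, 7/9) → index 3
j=4: u_4=11/12 ∈ [7/9, 1) → index 4

1 1 3 3 4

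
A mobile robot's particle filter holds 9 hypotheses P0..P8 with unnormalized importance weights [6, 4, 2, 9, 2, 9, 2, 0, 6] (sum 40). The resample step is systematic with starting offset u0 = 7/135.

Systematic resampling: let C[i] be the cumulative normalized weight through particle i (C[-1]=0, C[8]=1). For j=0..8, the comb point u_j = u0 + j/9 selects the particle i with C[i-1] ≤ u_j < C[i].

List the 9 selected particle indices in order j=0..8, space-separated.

C = [3/20, 1/4, 3/10, 21/40, 23/40, 4/5, 17/20, 17/20, 1]
j=0: u_0=7/135 ∈ [0, 3/20) → index 0
j=1: u_1=22/135 ∈ [3/20, 1/4) → index 1
j=2: u_2=37/135 ∈ [1/4, 3/10) → index 2
j=3: u_3=52/135 ∈ [3/10, 21/40) → index 3
j=4: u_4=67/135 ∈ [3/10, 21/40) → index 3
j=5: u_5=82/135 ∈ [23/40, 4/5) → index 5
j=6: u_6=97/135 ∈ [23/40, 4/5) → index 5
j=7: u_7=112/135 ∈ [4/5, 17/20) → index 6
j=8: u_8=127/135 ∈ [17/20, 1) → index 8

0 1 2 3 3 5 5 6 8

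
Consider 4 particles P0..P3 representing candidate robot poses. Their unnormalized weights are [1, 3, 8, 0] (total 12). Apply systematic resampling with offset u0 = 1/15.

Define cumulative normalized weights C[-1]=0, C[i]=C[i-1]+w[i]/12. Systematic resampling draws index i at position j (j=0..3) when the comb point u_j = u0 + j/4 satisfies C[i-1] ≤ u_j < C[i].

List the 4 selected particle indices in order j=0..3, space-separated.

0 1 2 2

C = [1/12, 1/3, 1, 1]
j=0: u_0=1/15 ∈ [0, 1/12) → index 0
j=1: u_1=19/60 ∈ [1/12, 1/3) → index 1
j=2: u_2=17/30 ∈ [1/3, 1) → index 2
j=3: u_3=49/60 ∈ [1/3, 1) → index 2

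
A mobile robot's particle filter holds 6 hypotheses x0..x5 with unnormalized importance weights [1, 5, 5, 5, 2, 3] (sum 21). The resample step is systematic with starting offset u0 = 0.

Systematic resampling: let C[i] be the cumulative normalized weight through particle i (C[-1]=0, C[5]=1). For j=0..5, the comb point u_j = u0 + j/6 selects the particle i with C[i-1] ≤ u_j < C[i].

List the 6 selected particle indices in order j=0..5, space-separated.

C = [1/21, 2/7, 11/21, 16/21, 6/7, 1]
j=0: u_0=0 ∈ [0, 1/21) → index 0
j=1: u_1=1/6 ∈ [1/21, 2/7) → index 1
j=2: u_2=1/3 ∈ [2/7, 11/21) → index 2
j=3: u_3=1/2 ∈ [2/7, 11/21) → index 2
j=4: u_4=2/3 ∈ [11/21, 16/21) → index 3
j=5: u_5=5/6 ∈ [16/21, 6/7) → index 4

0 1 2 2 3 4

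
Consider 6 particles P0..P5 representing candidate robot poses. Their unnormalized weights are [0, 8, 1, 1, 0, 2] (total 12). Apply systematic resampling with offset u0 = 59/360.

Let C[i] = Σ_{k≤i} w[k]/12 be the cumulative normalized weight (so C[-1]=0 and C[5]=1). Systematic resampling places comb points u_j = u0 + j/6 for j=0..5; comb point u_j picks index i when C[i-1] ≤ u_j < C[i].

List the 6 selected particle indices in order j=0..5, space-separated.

C = [0, 2/3, 3/4, 5/6, 5/6, 1]
j=0: u_0=59/360 ∈ [0, 2/3) → index 1
j=1: u_1=119/360 ∈ [0, 2/3) → index 1
j=2: u_2=179/360 ∈ [0, 2/3) → index 1
j=3: u_3=239/360 ∈ [0, 2/3) → index 1
j=4: u_4=299/360 ∈ [3/4, 5/6) → index 3
j=5: u_5=359/360 ∈ [5/6, 1) → index 5

1 1 1 1 3 5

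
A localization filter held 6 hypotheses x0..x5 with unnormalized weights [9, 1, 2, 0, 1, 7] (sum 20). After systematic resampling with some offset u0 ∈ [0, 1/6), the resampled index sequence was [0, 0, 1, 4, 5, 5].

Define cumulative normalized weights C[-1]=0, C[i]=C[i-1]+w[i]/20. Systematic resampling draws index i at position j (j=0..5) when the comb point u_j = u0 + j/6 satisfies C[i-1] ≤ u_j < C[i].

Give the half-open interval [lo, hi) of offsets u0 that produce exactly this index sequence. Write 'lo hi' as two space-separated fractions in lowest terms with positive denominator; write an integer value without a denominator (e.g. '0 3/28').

7/60 3/20

C = [9/20, 1/2, 3/5, 3/5, 13/20, 1]
j=0 picked index 0: u0 ∈ [0, 9/20)
j=1 picked index 0: u0 ∈ [-1/6, 17/60)
j=2 picked index 1: u0 ∈ [7/60, 1/6)
j=3 picked index 4: u0 ∈ [1/10, 3/20)
j=4 picked index 5: u0 ∈ [-1/60, 1/3)
j=5 picked index 5: u0 ∈ [-11/60, 1/6)
intersection: [7/60, 3/20)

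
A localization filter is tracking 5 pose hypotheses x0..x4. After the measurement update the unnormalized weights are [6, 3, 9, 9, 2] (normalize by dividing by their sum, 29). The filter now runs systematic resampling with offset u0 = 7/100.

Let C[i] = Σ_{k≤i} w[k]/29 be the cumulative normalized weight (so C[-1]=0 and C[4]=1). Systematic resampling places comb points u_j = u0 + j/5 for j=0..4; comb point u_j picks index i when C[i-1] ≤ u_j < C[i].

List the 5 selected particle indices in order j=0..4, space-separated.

C = [6/29, 9/29, 18/29, 27/29, 1]
j=0: u_0=7/100 ∈ [0, 6/29) → index 0
j=1: u_1=27/100 ∈ [6/29, 9/29) → index 1
j=2: u_2=47/100 ∈ [9/29, 18/29) → index 2
j=3: u_3=67/100 ∈ [18/29, 27/29) → index 3
j=4: u_4=87/100 ∈ [18/29, 27/29) → index 3

0 1 2 3 3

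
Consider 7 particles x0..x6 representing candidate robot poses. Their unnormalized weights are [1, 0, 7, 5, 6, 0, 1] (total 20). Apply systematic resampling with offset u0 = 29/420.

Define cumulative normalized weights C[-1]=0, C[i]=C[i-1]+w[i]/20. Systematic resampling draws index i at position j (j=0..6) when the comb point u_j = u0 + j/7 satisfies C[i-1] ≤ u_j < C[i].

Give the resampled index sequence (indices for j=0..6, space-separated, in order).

2 2 2 3 3 4 4

C = [1/20, 1/20, 2/5, 13/20, 19/20, 19/20, 1]
j=0: u_0=29/420 ∈ [1/20, 2/5) → index 2
j=1: u_1=89/420 ∈ [1/20, 2/5) → index 2
j=2: u_2=149/420 ∈ [1/20, 2/5) → index 2
j=3: u_3=209/420 ∈ [2/5, 13/20) → index 3
j=4: u_4=269/420 ∈ [2/5, 13/20) → index 3
j=5: u_5=47/60 ∈ [13/20, 19/20) → index 4
j=6: u_6=389/420 ∈ [13/20, 19/20) → index 4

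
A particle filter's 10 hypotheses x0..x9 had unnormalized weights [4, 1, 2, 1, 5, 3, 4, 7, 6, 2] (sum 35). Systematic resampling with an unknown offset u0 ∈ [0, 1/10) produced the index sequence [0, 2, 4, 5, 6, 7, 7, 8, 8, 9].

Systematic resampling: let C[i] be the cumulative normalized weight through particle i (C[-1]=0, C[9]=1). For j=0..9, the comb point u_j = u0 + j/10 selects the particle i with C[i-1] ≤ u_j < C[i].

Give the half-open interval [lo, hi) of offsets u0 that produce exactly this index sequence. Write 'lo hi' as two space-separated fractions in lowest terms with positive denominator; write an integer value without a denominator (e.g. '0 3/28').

1/14 1/10

C = [4/35, 1/7, 1/5, 8/35, 13/35, 16/35, 4/7, 27/35, 33/35, 1]
j=0 picked index 0: u0 ∈ [0, 4/35)
j=1 picked index 2: u0 ∈ [3/70, 1/10)
j=2 picked index 4: u0 ∈ [1/35, 6/35)
j=3 picked index 5: u0 ∈ [1/14, 11/70)
j=4 picked index 6: u0 ∈ [2/35, 6/35)
j=5 picked index 7: u0 ∈ [1/14, 19/70)
j=6 picked index 7: u0 ∈ [-1/35, 6/35)
j=7 picked index 8: u0 ∈ [1/14, 17/70)
j=8 picked index 8: u0 ∈ [-1/35, 1/7)
j=9 picked index 9: u0 ∈ [3/70, 1/10)
intersection: [1/14, 1/10)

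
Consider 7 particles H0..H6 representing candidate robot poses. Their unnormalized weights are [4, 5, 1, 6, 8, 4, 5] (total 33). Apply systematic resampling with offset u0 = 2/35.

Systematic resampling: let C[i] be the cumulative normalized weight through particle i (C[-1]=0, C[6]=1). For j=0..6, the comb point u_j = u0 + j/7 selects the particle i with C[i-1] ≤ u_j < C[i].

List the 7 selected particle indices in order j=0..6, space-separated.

0 1 3 4 4 5 6

C = [4/33, 3/11, 10/33, 16/33, 8/11, 28/33, 1]
j=0: u_0=2/35 ∈ [0, 4/33) → index 0
j=1: u_1=1/5 ∈ [4/33, 3/11) → index 1
j=2: u_2=12/35 ∈ [10/33, 16/33) → index 3
j=3: u_3=17/35 ∈ [16/33, 8/11) → index 4
j=4: u_4=22/35 ∈ [16/33, 8/11) → index 4
j=5: u_5=27/35 ∈ [8/11, 28/33) → index 5
j=6: u_6=32/35 ∈ [28/33, 1) → index 6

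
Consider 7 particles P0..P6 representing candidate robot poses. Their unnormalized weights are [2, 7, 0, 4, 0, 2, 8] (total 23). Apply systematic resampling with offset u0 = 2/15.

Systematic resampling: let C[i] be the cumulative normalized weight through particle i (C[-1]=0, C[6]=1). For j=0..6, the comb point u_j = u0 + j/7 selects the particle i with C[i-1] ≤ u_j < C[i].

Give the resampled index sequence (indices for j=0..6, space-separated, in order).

C = [2/23, 9/23, 9/23, 13/23, 13/23, 15/23, 1]
j=0: u_0=2/15 ∈ [2/23, 9/23) → index 1
j=1: u_1=29/105 ∈ [2/23, 9/23) → index 1
j=2: u_2=44/105 ∈ [9/23, 13/23) → index 3
j=3: u_3=59/105 ∈ [9/23, 13/23) → index 3
j=4: u_4=74/105 ∈ [15/23, 1) → index 6
j=5: u_5=89/105 ∈ [15/23, 1) → index 6
j=6: u_6=104/105 ∈ [15/23, 1) → index 6

1 1 3 3 6 6 6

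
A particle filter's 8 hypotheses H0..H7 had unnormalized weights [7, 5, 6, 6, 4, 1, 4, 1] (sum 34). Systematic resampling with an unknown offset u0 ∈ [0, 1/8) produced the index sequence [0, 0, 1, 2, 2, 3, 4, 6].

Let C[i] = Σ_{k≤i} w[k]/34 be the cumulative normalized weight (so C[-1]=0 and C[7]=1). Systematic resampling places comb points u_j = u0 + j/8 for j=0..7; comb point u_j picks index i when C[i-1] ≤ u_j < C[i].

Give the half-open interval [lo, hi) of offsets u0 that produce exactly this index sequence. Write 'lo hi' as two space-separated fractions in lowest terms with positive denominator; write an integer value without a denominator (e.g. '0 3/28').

C = [7/34, 6/17, 9/17, 12/17, 14/17, 29/34, 33/34, 1]
j=0 picked index 0: u0 ∈ [0, 7/34)
j=1 picked index 0: u0 ∈ [-1/8, 11/136)
j=2 picked index 1: u0 ∈ [-3/68, 7/68)
j=3 picked index 2: u0 ∈ [-3/136, 21/136)
j=4 picked index 2: u0 ∈ [-5/34, 1/34)
j=5 picked index 3: u0 ∈ [-13/136, 11/136)
j=6 picked index 4: u0 ∈ [-3/68, 5/68)
j=7 picked index 6: u0 ∈ [-3/136, 13/136)
intersection: [0, 1/34)

0 1/34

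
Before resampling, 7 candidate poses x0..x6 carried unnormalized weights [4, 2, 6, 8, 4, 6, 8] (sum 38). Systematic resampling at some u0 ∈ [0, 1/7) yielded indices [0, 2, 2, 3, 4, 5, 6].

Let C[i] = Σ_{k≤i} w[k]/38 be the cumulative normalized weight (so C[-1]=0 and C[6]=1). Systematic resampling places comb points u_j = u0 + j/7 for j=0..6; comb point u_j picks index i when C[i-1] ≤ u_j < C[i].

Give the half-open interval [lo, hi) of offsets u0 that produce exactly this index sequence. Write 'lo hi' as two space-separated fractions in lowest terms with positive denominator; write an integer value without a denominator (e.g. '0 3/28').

C = [2/19, 3/19, 6/19, 10/19, 12/19, 15/19, 1]
j=0 picked index 0: u0 ∈ [0, 2/19)
j=1 picked index 2: u0 ∈ [2/133, 23/133)
j=2 picked index 2: u0 ∈ [-17/133, 4/133)
j=3 picked index 3: u0 ∈ [-15/133, 13/133)
j=4 picked index 4: u0 ∈ [-6/133, 8/133)
j=5 picked index 5: u0 ∈ [-11/133, 10/133)
j=6 picked index 6: u0 ∈ [-9/133, 1/7)
intersection: [2/133, 4/133)

2/133 4/133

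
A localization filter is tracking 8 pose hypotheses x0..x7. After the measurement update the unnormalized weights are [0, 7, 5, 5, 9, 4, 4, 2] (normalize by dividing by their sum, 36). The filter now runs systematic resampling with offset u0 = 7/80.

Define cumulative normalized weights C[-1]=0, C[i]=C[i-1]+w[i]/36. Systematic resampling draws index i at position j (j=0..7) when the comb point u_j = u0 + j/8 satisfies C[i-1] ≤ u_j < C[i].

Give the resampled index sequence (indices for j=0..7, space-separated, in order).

1 2 3 3 4 4 6 7

C = [0, 7/36, 1/3, 17/36, 13/18, 5/6, 17/18, 1]
j=0: u_0=7/80 ∈ [0, 7/36) → index 1
j=1: u_1=17/80 ∈ [7/36, 1/3) → index 2
j=2: u_2=27/80 ∈ [1/3, 17/36) → index 3
j=3: u_3=37/80 ∈ [1/3, 17/36) → index 3
j=4: u_4=47/80 ∈ [17/36, 13/18) → index 4
j=5: u_5=57/80 ∈ [17/36, 13/18) → index 4
j=6: u_6=67/80 ∈ [5/6, 17/18) → index 6
j=7: u_7=77/80 ∈ [17/18, 1) → index 7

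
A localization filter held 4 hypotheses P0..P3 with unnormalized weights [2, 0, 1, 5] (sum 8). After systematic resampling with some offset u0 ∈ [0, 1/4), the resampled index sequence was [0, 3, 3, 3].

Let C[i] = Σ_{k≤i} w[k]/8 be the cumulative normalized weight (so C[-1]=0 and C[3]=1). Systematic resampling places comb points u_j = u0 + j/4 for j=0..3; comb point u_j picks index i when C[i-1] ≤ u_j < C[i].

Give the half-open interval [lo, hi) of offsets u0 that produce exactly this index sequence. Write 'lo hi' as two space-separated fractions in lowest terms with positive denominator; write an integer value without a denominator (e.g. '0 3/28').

1/8 1/4

C = [1/4, 1/4, 3/8, 1]
j=0 picked index 0: u0 ∈ [0, 1/4)
j=1 picked index 3: u0 ∈ [1/8, 3/4)
j=2 picked index 3: u0 ∈ [-1/8, 1/2)
j=3 picked index 3: u0 ∈ [-3/8, 1/4)
intersection: [1/8, 1/4)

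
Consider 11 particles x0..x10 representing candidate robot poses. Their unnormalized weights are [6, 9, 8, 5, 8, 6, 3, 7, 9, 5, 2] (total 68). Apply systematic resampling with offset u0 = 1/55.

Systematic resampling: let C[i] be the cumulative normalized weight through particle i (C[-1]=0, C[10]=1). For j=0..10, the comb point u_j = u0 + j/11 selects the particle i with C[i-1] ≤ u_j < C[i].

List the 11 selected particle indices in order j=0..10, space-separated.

0 1 1 2 3 4 5 6 7 8 9

C = [3/34, 15/68, 23/68, 7/17, 9/17, 21/34, 45/68, 13/17, 61/68, 33/34, 1]
j=0: u_0=1/55 ∈ [0, 3/34) → index 0
j=1: u_1=6/55 ∈ [3/34, 15/68) → index 1
j=2: u_2=1/5 ∈ [3/34, 15/68) → index 1
j=3: u_3=16/55 ∈ [15/68, 23/68) → index 2
j=4: u_4=21/55 ∈ [23/68, 7/17) → index 3
j=5: u_5=26/55 ∈ [7/17, 9/17) → index 4
j=6: u_6=31/55 ∈ [9/17, 21/34) → index 5
j=7: u_7=36/55 ∈ [21/34, 45/68) → index 6
j=8: u_8=41/55 ∈ [45/68, 13/17) → index 7
j=9: u_9=46/55 ∈ [13/17, 61/68) → index 8
j=10: u_10=51/55 ∈ [61/68, 33/34) → index 9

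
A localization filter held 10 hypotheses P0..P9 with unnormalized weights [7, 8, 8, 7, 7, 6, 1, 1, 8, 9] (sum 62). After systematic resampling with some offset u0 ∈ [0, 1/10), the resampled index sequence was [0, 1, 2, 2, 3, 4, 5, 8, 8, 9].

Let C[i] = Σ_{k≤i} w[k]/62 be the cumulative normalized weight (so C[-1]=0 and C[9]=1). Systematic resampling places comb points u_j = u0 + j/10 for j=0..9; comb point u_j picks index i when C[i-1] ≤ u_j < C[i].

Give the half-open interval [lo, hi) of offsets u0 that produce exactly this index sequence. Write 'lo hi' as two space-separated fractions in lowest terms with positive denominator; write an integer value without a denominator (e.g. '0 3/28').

13/310 17/310

C = [7/62, 15/62, 23/62, 15/31, 37/62, 43/62, 22/31, 45/62, 53/62, 1]
j=0 picked index 0: u0 ∈ [0, 7/62)
j=1 picked index 1: u0 ∈ [2/155, 22/155)
j=2 picked index 2: u0 ∈ [13/310, 53/310)
j=3 picked index 2: u0 ∈ [-9/155, 11/155)
j=4 picked index 3: u0 ∈ [-9/310, 13/155)
j=5 picked index 4: u0 ∈ [-1/62, 3/31)
j=6 picked index 5: u0 ∈ [-1/310, 29/310)
j=7 picked index 8: u0 ∈ [4/155, 24/155)
j=8 picked index 8: u0 ∈ [-23/310, 17/310)
j=9 picked index 9: u0 ∈ [-7/155, 1/10)
intersection: [13/310, 17/310)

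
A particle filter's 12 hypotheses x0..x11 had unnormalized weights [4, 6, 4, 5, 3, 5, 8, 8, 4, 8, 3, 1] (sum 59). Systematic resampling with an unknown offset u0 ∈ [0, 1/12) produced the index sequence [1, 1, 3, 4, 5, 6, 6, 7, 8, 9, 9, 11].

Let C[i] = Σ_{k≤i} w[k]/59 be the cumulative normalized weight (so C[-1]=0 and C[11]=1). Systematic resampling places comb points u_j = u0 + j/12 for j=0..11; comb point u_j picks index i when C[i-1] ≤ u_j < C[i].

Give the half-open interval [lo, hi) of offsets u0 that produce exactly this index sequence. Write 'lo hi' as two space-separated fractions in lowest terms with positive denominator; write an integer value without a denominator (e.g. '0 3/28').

17/236 1/12

C = [4/59, 10/59, 14/59, 19/59, 22/59, 27/59, 35/59, 43/59, 47/59, 55/59, 58/59, 1]
j=0 picked index 1: u0 ∈ [4/59, 10/59)
j=1 picked index 1: u0 ∈ [-11/708, 61/708)
j=2 picked index 3: u0 ∈ [25/354, 55/354)
j=3 picked index 4: u0 ∈ [17/236, 29/236)
j=4 picked index 5: u0 ∈ [7/177, 22/177)
j=5 picked index 6: u0 ∈ [29/708, 125/708)
j=6 picked index 6: u0 ∈ [-5/118, 11/118)
j=7 picked index 7: u0 ∈ [7/708, 103/708)
j=8 picked index 8: u0 ∈ [11/177, 23/177)
j=9 picked index 9: u0 ∈ [11/236, 43/236)
j=10 picked index 9: u0 ∈ [-13/354, 35/354)
j=11 picked index 11: u0 ∈ [47/708, 1/12)
intersection: [17/236, 1/12)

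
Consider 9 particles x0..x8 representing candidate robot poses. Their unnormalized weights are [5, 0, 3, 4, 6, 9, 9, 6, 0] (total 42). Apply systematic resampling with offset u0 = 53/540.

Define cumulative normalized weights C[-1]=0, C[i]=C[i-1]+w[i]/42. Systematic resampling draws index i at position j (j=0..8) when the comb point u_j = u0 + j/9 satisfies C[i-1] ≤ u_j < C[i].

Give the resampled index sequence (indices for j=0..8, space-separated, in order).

C = [5/42, 5/42, 4/21, 2/7, 3/7, 9/14, 6/7, 1, 1]
j=0: u_0=53/540 ∈ [0, 5/42) → index 0
j=1: u_1=113/540 ∈ [4/21, 2/7) → index 3
j=2: u_2=173/540 ∈ [2/7, 3/7) → index 4
j=3: u_3=233/540 ∈ [3/7, 9/14) → index 5
j=4: u_4=293/540 ∈ [3/7, 9/14) → index 5
j=5: u_5=353/540 ∈ [9/14, 6/7) → index 6
j=6: u_6=413/540 ∈ [9/14, 6/7) → index 6
j=7: u_7=473/540 ∈ [6/7, 1) → index 7
j=8: u_8=533/540 ∈ [6/7, 1) → index 7

0 3 4 5 5 6 6 7 7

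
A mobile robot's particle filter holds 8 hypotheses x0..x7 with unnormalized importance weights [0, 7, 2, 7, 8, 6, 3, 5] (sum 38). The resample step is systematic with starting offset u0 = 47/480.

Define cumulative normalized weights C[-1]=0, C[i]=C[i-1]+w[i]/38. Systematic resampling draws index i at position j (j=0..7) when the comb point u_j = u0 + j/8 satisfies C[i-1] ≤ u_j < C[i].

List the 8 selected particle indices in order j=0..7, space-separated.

1 2 3 4 4 5 6 7

C = [0, 7/38, 9/38, 8/19, 12/19, 15/19, 33/38, 1]
j=0: u_0=47/480 ∈ [0, 7/38) → index 1
j=1: u_1=107/480 ∈ [7/38, 9/38) → index 2
j=2: u_2=167/480 ∈ [9/38, 8/19) → index 3
j=3: u_3=227/480 ∈ [8/19, 12/19) → index 4
j=4: u_4=287/480 ∈ [8/19, 12/19) → index 4
j=5: u_5=347/480 ∈ [12/19, 15/19) → index 5
j=6: u_6=407/480 ∈ [15/19, 33/38) → index 6
j=7: u_7=467/480 ∈ [33/38, 1) → index 7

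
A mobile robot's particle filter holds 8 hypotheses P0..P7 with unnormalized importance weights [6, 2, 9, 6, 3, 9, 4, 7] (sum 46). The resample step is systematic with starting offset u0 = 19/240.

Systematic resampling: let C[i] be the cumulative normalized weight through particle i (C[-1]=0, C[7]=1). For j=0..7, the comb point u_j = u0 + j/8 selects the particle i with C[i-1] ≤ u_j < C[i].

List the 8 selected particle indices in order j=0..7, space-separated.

0 2 2 3 5 5 6 7

C = [3/23, 4/23, 17/46, 1/2, 13/23, 35/46, 39/46, 1]
j=0: u_0=19/240 ∈ [0, 3/23) → index 0
j=1: u_1=49/240 ∈ [4/23, 17/46) → index 2
j=2: u_2=79/240 ∈ [4/23, 17/46) → index 2
j=3: u_3=109/240 ∈ [17/46, 1/2) → index 3
j=4: u_4=139/240 ∈ [13/23, 35/46) → index 5
j=5: u_5=169/240 ∈ [13/23, 35/46) → index 5
j=6: u_6=199/240 ∈ [35/46, 39/46) → index 6
j=7: u_7=229/240 ∈ [39/46, 1) → index 7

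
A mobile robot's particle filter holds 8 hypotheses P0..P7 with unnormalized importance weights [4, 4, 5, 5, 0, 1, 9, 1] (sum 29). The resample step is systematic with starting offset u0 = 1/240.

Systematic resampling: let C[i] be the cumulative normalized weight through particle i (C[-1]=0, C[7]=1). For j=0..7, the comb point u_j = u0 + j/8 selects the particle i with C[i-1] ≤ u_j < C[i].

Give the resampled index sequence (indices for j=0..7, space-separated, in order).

0 0 1 2 3 5 6 6

C = [4/29, 8/29, 13/29, 18/29, 18/29, 19/29, 28/29, 1]
j=0: u_0=1/240 ∈ [0, 4/29) → index 0
j=1: u_1=31/240 ∈ [0, 4/29) → index 0
j=2: u_2=61/240 ∈ [4/29, 8/29) → index 1
j=3: u_3=91/240 ∈ [8/29, 13/29) → index 2
j=4: u_4=121/240 ∈ [13/29, 18/29) → index 3
j=5: u_5=151/240 ∈ [18/29, 19/29) → index 5
j=6: u_6=181/240 ∈ [19/29, 28/29) → index 6
j=7: u_7=211/240 ∈ [19/29, 28/29) → index 6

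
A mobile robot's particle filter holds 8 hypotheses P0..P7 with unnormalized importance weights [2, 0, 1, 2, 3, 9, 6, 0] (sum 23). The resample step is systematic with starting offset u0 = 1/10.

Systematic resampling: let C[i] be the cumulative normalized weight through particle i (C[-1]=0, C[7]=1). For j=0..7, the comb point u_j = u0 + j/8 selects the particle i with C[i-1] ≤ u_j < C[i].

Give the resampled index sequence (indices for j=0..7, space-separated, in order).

2 4 5 5 5 5 6 6

C = [2/23, 2/23, 3/23, 5/23, 8/23, 17/23, 1, 1]
j=0: u_0=1/10 ∈ [2/23, 3/23) → index 2
j=1: u_1=9/40 ∈ [5/23, 8/23) → index 4
j=2: u_2=7/20 ∈ [8/23, 17/23) → index 5
j=3: u_3=19/40 ∈ [8/23, 17/23) → index 5
j=4: u_4=3/5 ∈ [8/23, 17/23) → index 5
j=5: u_5=29/40 ∈ [8/23, 17/23) → index 5
j=6: u_6=17/20 ∈ [17/23, 1) → index 6
j=7: u_7=39/40 ∈ [17/23, 1) → index 6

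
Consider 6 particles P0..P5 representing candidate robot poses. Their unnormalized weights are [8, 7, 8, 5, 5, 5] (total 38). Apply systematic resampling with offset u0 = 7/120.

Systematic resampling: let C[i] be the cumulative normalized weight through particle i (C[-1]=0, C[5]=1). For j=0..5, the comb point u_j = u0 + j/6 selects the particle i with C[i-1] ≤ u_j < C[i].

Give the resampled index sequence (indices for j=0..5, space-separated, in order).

C = [4/19, 15/38, 23/38, 14/19, 33/38, 1]
j=0: u_0=7/120 ∈ [0, 4/19) → index 0
j=1: u_1=9/40 ∈ [4/19, 15/38) → index 1
j=2: u_2=47/120 ∈ [4/19, 15/38) → index 1
j=3: u_3=67/120 ∈ [15/38, 23/38) → index 2
j=4: u_4=29/40 ∈ [23/38, 14/19) → index 3
j=5: u_5=107/120 ∈ [33/38, 1) → index 5

0 1 1 2 3 5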